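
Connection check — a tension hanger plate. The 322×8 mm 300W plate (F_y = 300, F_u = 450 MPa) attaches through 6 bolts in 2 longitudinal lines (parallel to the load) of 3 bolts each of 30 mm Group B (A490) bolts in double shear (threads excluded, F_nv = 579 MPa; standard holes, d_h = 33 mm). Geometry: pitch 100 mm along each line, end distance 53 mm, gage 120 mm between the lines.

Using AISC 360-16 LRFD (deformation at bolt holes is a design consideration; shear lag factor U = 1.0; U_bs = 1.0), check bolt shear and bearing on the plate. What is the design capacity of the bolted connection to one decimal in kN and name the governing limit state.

1014.1 kN (bearing governs)

Bolt shear: A_b = π(30)²/4 = 706.86 mm². φR_n = 0.75 × 579 × 706.86 × 6 × 2 = 3683.4 kN.
Bearing (8 mm plate, F_u = 450 MPa): end bolts L_c = 53 − 33/2 = 36.5, R_n = min(1.2×36.5×8×450, 2.4×30×8×450) = 157.68 kN/bolt; interior L_c = 100 − 33 = 67, R_n = 259.2 kN/bolt. φR_n = 0.75 × (2×157.68 + 4×259.2) = 1014.1 kN.
Governing: min(3683.4, 1014.1) = 1014.1 kN → bearing.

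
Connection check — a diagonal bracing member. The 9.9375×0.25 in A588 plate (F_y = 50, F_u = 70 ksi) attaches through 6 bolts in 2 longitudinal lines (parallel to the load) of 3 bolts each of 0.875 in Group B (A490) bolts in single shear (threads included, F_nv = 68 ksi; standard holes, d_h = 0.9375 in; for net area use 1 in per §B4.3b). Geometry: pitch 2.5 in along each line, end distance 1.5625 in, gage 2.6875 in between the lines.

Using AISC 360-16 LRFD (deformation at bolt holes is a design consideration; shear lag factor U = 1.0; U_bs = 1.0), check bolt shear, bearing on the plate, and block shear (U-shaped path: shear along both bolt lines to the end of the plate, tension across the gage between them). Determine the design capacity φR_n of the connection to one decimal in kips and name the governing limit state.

86.1 kips (block shear governs)

Bolt shear: A_b = π(0.875)²/4 = 0.60132 in². φR_n = 0.75 × 68 × 0.60132 × 6 × 1 = 184.0 kips.
Bearing (0.25 in plate, F_u = 70 ksi): end bolts L_c = 1.5625 − 0.9375/2 = 1.09375, R_n = min(1.2×1.09375×0.25×70, 2.4×0.875×0.25×70) = 22.969 kips/bolt; interior L_c = 2.5 − 0.9375 = 1.5625, R_n = 32.813 kips/bolt. φR_n = 0.75 × (2×22.969 + 4×32.813) = 132.9 kips.
Block shear: shear path 2×[1.5625+2×2.5] = 2×6.5625 in, A_gv = 3.2813, A_nv = 2×(6.5625 − 2.5×1)×0.25 = 2.0313 in²; tension across gage: (2.6875 − 1×1)×0.25 = 0.42188 in². R_n = min(0.6×70×2.0313, 0.6×50×3.2813) + 1.0×70×0.42188 = min(85.315, 98.439) + 29.532 = 114.85 kips. φR_n = 0.75 × 114.85 = 86.1 kips.
Governing: min(184.0, 132.9, 86.1) = 86.1 kips → block shear.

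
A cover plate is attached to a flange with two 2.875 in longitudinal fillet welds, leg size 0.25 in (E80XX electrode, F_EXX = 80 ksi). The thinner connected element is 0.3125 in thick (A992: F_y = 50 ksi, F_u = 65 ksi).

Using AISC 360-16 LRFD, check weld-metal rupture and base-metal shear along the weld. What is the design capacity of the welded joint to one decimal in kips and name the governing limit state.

36.6 kips (weld metal governs)

Weld metal: throat = 0.707×0.25 = 0.17675 in, L = 2×2.875 = 5.75 in. φR_n = 0.75 × 0.6 × 80 × 0.17675 × 5.75 = 36.6 kips.
Base metal shear (0.3125 in plate): yield φR_n = 1.0×0.6×50×0.3125×5.75 = 53.9 kips; rupture φR_n = 0.75×0.6×65×0.3125×5.75 = 52.6 kips; take 52.6 kips (rupture).
Governing: min(36.6, 52.6) = 36.6 kips → weld metal.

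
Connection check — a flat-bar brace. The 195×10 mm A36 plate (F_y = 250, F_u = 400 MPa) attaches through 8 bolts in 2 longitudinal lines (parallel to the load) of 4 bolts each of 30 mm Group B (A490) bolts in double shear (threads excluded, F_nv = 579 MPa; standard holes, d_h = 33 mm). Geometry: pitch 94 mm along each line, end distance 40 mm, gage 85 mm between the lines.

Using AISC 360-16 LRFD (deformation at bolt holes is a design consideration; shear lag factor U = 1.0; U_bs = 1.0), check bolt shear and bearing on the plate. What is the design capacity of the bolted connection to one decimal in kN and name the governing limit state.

1465.2 kN (bearing governs)

Bolt shear: A_b = π(30)²/4 = 706.86 mm². φR_n = 0.75 × 579 × 706.86 × 8 × 2 = 4911.3 kN.
Bearing (10 mm plate, F_u = 400 MPa): end bolts L_c = 40 − 33/2 = 23.5, R_n = min(1.2×23.5×10×400, 2.4×30×10×400) = 112.8 kN/bolt; interior L_c = 94 − 33 = 61, R_n = 288 kN/bolt. φR_n = 0.75 × (2×112.8 + 6×288) = 1465.2 kN.
Governing: min(4911.3, 1465.2) = 1465.2 kN → bearing.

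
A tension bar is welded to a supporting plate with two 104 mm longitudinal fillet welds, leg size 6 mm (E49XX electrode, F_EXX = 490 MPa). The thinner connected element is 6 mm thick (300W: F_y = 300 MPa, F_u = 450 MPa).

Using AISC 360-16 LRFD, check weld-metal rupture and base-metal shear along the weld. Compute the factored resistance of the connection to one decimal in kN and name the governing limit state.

194.6 kN (weld metal governs)

Weld metal: throat = 0.707×6 = 4.242 mm, L = 2×104 = 208 mm. φR_n = 0.75 × 0.6 × 490 × 4.242 × 208 = 194.6 kN.
Base metal shear (6 mm plate): yield φR_n = 1.0×0.6×300×6×208 = 224.6 kN; rupture φR_n = 0.75×0.6×450×6×208 = 252.7 kN; take 224.6 kN (yield).
Governing: min(194.6, 224.6) = 194.6 kN → weld metal.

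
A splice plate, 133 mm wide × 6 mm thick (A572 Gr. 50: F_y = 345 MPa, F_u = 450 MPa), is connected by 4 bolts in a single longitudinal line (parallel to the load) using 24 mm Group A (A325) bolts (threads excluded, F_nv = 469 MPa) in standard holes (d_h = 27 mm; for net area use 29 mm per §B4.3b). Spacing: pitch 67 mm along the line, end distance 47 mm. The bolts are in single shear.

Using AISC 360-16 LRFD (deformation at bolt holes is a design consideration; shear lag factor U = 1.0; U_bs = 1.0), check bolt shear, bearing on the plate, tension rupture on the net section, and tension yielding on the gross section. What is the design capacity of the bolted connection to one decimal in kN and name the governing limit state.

Bolt shear: A_b = π(24)²/4 = 452.39 mm². φR_n = 0.75 × 469 × 452.39 × 4 × 1 = 636.5 kN.
Bearing (6 mm plate, F_u = 450 MPa): end bolts L_c = 47 − 27/2 = 33.5, R_n = min(1.2×33.5×6×450, 2.4×24×6×450) = 108.54 kN/bolt; interior L_c = 67 − 27 = 40, R_n = 129.6 kN/bolt. φR_n = 0.75 × (1×108.54 + 3×129.6) = 373.0 kN.
Tension rupture (net): A_n = (133 − 1×29)×6 = 624 mm² (U = 1.0, A_e = A_n). φR_n = 0.75 × 450 × 624 = 210.6 kN.
Tension yield (gross): A_g = 133×6 = 798 mm². φR_n = 0.90 × 345 × 798 = 247.8 kN.
Governing: min(636.5, 373.0, 210.6, 247.8) = 210.6 kN → net-section rupture.

210.6 kN (net-section rupture governs)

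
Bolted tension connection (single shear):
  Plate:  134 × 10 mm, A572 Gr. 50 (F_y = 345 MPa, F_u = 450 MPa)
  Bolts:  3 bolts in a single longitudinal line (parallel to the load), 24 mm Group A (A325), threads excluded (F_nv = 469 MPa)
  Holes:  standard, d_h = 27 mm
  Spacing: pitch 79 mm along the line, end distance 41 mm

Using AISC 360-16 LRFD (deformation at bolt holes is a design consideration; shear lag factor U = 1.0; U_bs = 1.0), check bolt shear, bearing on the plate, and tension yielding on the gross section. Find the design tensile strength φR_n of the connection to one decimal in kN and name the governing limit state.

416.1 kN (gross-section yield governs)

Bolt shear: A_b = π(24)²/4 = 452.39 mm². φR_n = 0.75 × 469 × 452.39 × 3 × 1 = 477.4 kN.
Bearing (10 mm plate, F_u = 450 MPa): end bolts L_c = 41 − 27/2 = 27.5, R_n = min(1.2×27.5×10×450, 2.4×24×10×450) = 148.5 kN/bolt; interior L_c = 79 − 27 = 52, R_n = 259.2 kN/bolt. φR_n = 0.75 × (1×148.5 + 2×259.2) = 500.2 kN.
Tension yield (gross): A_g = 134×10 = 1340 mm². φR_n = 0.90 × 345 × 1340 = 416.1 kN.
Governing: min(477.4, 500.2, 416.1) = 416.1 kN → gross-section yield.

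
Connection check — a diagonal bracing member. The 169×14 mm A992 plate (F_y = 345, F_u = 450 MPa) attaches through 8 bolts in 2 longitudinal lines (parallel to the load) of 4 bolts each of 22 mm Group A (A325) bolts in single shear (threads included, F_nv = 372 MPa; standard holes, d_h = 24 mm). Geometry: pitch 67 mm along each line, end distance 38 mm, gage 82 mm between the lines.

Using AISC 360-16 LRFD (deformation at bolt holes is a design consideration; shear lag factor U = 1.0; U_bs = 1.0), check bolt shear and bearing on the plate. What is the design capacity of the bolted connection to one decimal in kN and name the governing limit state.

Bolt shear: A_b = π(22)²/4 = 380.13 mm². φR_n = 0.75 × 372 × 380.13 × 8 × 1 = 848.5 kN.
Bearing (14 mm plate, F_u = 450 MPa): end bolts L_c = 38 − 24/2 = 26, R_n = min(1.2×26×14×450, 2.4×22×14×450) = 196.56 kN/bolt; interior L_c = 67 − 24 = 43, R_n = 325.08 kN/bolt. φR_n = 0.75 × (2×196.56 + 6×325.08) = 1757.7 kN.
Governing: min(848.5, 1757.7) = 848.5 kN → bolt shear.

848.5 kN (bolt shear governs)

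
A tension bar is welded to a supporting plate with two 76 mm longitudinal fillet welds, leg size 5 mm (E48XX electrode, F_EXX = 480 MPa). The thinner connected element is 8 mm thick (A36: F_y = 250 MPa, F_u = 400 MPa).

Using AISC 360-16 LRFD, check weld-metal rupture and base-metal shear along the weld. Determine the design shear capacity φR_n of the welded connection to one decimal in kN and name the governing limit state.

116.1 kN (weld metal governs)

Weld metal: throat = 0.707×5 = 3.535 mm, L = 2×76 = 152 mm. φR_n = 0.75 × 0.6 × 480 × 3.535 × 152 = 116.1 kN.
Base metal shear (8 mm plate): yield φR_n = 1.0×0.6×250×8×152 = 182.4 kN; rupture φR_n = 0.75×0.6×400×8×152 = 218.9 kN; take 182.4 kN (yield).
Governing: min(116.1, 182.4) = 116.1 kN → weld metal.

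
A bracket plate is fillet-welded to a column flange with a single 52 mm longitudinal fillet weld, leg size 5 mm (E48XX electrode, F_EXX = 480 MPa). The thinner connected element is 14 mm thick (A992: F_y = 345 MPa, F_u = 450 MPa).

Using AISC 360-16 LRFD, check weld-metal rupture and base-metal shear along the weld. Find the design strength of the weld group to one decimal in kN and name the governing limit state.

39.7 kN (weld metal governs)

Weld metal: throat = 0.707×5 = 3.535 mm, L = 52 mm. φR_n = 0.75 × 0.6 × 480 × 3.535 × 52 = 39.7 kN.
Base metal shear (14 mm plate): yield φR_n = 1.0×0.6×345×14×52 = 150.7 kN; rupture φR_n = 0.75×0.6×450×14×52 = 147.4 kN; take 147.4 kN (rupture).
Governing: min(39.7, 147.4) = 39.7 kN → weld metal.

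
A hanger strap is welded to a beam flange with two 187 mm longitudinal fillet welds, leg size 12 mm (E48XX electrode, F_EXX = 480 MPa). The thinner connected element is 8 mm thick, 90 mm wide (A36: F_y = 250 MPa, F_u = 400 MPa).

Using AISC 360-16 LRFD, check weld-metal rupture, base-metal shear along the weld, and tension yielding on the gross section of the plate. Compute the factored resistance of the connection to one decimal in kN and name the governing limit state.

162.0 kN (gross-section yield governs)

Weld metal: throat = 0.707×12 = 8.484 mm, L = 2×187 = 374 mm. φR_n = 0.75 × 0.6 × 480 × 8.484 × 374 = 685.4 kN.
Base metal shear (8 mm plate): yield φR_n = 1.0×0.6×250×8×374 = 448.8 kN; rupture φR_n = 0.75×0.6×400×8×374 = 538.6 kN; take 448.8 kN (yield).
Tension yield (gross): A_g = 90×8 = 720 mm². φR_n = 0.90 × 250 × 720 = 162.0 kN.
Governing: min(685.4, 448.8, 162.0) = 162.0 kN → gross-section yield.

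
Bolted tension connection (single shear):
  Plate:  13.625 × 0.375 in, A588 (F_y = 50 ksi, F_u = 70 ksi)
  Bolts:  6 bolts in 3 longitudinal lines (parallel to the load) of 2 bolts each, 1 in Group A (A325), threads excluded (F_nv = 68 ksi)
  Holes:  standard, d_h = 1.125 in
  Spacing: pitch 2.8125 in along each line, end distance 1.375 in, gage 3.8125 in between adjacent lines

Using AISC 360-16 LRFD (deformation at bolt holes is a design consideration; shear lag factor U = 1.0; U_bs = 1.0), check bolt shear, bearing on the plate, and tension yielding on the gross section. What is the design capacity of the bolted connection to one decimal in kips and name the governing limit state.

177.2 kips (bearing governs)

Bolt shear: A_b = π(1)²/4 = 0.7854 in². φR_n = 0.75 × 68 × 0.7854 × 6 × 1 = 240.3 kips.
Bearing (0.375 in plate, F_u = 70 ksi): end bolts L_c = 1.375 − 1.125/2 = 0.8125, R_n = min(1.2×0.8125×0.375×70, 2.4×1×0.375×70) = 25.594 kips/bolt; interior L_c = 2.8125 − 1.125 = 1.6875, R_n = 53.156 kips/bolt. φR_n = 0.75 × (3×25.594 + 3×53.156) = 177.2 kips.
Tension yield (gross): A_g = 13.625×0.375 = 5.1094 in². φR_n = 0.90 × 50 × 5.1094 = 229.9 kips.
Governing: min(240.3, 177.2, 229.9) = 177.2 kips → bearing.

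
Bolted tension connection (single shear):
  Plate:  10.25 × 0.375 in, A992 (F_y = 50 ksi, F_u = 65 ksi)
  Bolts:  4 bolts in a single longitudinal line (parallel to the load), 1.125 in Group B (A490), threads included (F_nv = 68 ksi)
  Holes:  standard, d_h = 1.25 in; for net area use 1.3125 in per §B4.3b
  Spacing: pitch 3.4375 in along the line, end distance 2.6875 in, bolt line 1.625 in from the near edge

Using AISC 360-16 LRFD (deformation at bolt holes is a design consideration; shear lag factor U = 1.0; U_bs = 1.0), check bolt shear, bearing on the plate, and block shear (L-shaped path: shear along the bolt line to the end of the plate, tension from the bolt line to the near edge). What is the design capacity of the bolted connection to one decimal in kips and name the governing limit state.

109.9 kips (block shear governs)

Bolt shear: A_b = π(1.125)²/4 = 0.99402 in². φR_n = 0.75 × 68 × 0.99402 × 4 × 1 = 202.8 kips.
Bearing (0.375 in plate, F_u = 65 ksi): end bolts L_c = 2.6875 − 1.25/2 = 2.0625, R_n = min(1.2×2.0625×0.375×65, 2.4×1.125×0.375×65) = 60.328 kips/bolt; interior L_c = 3.4375 − 1.25 = 2.1875, R_n = 63.984 kips/bolt. φR_n = 0.75 × (1×60.328 + 3×63.984) = 189.2 kips.
Block shear: shear path 1×[2.6875+3×3.4375] = 1×13 in, A_gv = 4.875, A_nv = 1×(13 − 3.5×1.3125)×0.375 = 3.1523 in²; tension to near edge: (1.625 − 0.5×1.3125)×0.375 = 0.36328 in². R_n = min(0.6×65×3.1523, 0.6×50×4.875) + 1.0×65×0.36328 = min(122.94, 146.25) + 23.613 = 146.55 kips. φR_n = 0.75 × 146.55 = 109.9 kips.
Governing: min(202.8, 189.2, 109.9) = 109.9 kips → block shear.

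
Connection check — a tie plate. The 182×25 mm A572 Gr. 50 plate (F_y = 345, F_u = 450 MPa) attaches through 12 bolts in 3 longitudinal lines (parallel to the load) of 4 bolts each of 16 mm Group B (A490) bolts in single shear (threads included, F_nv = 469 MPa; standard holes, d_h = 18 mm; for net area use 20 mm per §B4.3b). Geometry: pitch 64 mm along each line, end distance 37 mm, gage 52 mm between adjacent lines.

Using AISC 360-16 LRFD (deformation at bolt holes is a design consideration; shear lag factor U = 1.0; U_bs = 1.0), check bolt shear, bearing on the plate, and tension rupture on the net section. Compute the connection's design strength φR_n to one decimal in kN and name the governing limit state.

848.7 kN (bolt shear governs)

Bolt shear: A_b = π(16)²/4 = 201.06 mm². φR_n = 0.75 × 469 × 201.06 × 12 × 1 = 848.7 kN.
Bearing (25 mm plate, F_u = 450 MPa): end bolts L_c = 37 − 18/2 = 28, R_n = min(1.2×28×25×450, 2.4×16×25×450) = 378 kN/bolt; interior L_c = 64 − 18 = 46, R_n = 432 kN/bolt. φR_n = 0.75 × (3×378 + 9×432) = 3766.5 kN.
Tension rupture (net): A_n = (182 − 3×20)×25 = 3050 mm² (U = 1.0, A_e = A_n). φR_n = 0.75 × 450 × 3050 = 1029.4 kN.
Governing: min(848.7, 3766.5, 1029.4) = 848.7 kN → bolt shear.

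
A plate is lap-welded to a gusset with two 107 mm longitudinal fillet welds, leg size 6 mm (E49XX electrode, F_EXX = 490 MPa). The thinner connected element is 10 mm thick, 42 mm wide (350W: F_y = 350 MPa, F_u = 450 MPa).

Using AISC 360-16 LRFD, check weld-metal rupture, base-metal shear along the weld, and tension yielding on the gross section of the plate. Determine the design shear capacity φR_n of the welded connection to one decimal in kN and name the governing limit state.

132.3 kN (gross-section yield governs)

Weld metal: throat = 0.707×6 = 4.242 mm, L = 2×107 = 214 mm. φR_n = 0.75 × 0.6 × 490 × 4.242 × 214 = 200.2 kN.
Base metal shear (10 mm plate): yield φR_n = 1.0×0.6×350×10×214 = 449.4 kN; rupture φR_n = 0.75×0.6×450×10×214 = 433.4 kN; take 433.4 kN (rupture).
Tension yield (gross): A_g = 42×10 = 420 mm². φR_n = 0.90 × 350 × 420 = 132.3 kN.
Governing: min(200.2, 433.4, 132.3) = 132.3 kN → gross-section yield.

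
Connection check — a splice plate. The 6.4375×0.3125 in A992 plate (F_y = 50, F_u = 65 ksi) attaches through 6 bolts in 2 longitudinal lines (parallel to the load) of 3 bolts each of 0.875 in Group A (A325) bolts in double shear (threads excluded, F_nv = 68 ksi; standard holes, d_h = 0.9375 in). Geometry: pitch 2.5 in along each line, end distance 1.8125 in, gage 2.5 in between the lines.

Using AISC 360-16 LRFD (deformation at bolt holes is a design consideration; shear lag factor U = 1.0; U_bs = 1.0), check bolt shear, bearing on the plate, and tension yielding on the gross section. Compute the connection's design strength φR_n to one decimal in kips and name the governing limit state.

Bolt shear: A_b = π(0.875)²/4 = 0.60132 in². φR_n = 0.75 × 68 × 0.60132 × 6 × 2 = 368.0 kips.
Bearing (0.3125 in plate, F_u = 65 ksi): end bolts L_c = 1.8125 − 0.9375/2 = 1.34375, R_n = min(1.2×1.34375×0.3125×65, 2.4×0.875×0.3125×65) = 32.754 kips/bolt; interior L_c = 2.5 − 0.9375 = 1.5625, R_n = 38.086 kips/bolt. φR_n = 0.75 × (2×32.754 + 4×38.086) = 163.4 kips.
Tension yield (gross): A_g = 6.4375×0.3125 = 2.0117 in². φR_n = 0.90 × 50 × 2.0117 = 90.5 kips.
Governing: min(368.0, 163.4, 90.5) = 90.5 kips → gross-section yield.

90.5 kips (gross-section yield governs)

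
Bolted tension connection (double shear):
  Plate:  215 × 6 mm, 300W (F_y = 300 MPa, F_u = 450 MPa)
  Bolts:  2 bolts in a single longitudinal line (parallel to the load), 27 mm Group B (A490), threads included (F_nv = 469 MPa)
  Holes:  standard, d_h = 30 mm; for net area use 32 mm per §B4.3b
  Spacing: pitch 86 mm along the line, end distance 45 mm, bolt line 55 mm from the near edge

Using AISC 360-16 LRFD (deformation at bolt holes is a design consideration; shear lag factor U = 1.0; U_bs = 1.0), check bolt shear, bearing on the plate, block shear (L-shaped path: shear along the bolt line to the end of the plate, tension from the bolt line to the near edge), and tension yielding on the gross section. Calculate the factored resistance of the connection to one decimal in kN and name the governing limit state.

Bolt shear: A_b = π(27)²/4 = 572.56 mm². φR_n = 0.75 × 469 × 572.56 × 2 × 2 = 805.6 kN.
Bearing (6 mm plate, F_u = 450 MPa): end bolts L_c = 45 − 30/2 = 30, R_n = min(1.2×30×6×450, 2.4×27×6×450) = 97.2 kN/bolt; interior L_c = 86 − 30 = 56, R_n = 174.96 kN/bolt. φR_n = 0.75 × (1×97.2 + 1×174.96) = 204.1 kN.
Block shear: shear path 1×[45+1×86] = 1×131 mm, A_gv = 786, A_nv = 1×(131 − 1.5×32)×6 = 498 mm²; tension to near edge: (55 − 0.5×32)×6 = 234 mm². R_n = min(0.6×450×498, 0.6×300×786) + 1.0×450×234 = min(134.46, 141.48) + 105.3 = 239.76 kN. φR_n = 0.75 × 239.76 = 179.8 kN.
Tension yield (gross): A_g = 215×6 = 1290 mm². φR_n = 0.90 × 300 × 1290 = 348.3 kN.
Governing: min(805.6, 204.1, 179.8, 348.3) = 179.8 kN → block shear.

179.8 kN (block shear governs)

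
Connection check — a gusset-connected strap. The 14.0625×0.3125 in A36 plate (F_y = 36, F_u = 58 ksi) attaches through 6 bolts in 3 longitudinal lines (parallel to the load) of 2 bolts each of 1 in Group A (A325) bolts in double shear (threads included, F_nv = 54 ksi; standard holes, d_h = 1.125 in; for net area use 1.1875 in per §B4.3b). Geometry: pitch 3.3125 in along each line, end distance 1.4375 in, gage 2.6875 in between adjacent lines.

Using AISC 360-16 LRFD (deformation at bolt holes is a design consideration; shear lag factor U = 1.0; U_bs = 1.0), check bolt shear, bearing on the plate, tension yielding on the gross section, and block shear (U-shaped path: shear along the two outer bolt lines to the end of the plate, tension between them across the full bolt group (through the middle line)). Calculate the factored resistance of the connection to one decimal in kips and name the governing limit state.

Bolt shear: A_b = π(1)²/4 = 0.7854 in². φR_n = 0.75 × 54 × 0.7854 × 6 × 2 = 381.7 kips.
Bearing (0.3125 in plate, F_u = 58 ksi): end bolts L_c = 1.4375 − 1.125/2 = 0.875, R_n = min(1.2×0.875×0.3125×58, 2.4×1×0.3125×58) = 19.031 kips/bolt; interior L_c = 3.3125 − 1.125 = 2.1875, R_n = 43.5 kips/bolt. φR_n = 0.75 × (3×19.031 + 3×43.5) = 140.7 kips.
Tension yield (gross): A_g = 14.0625×0.3125 = 4.3945 in². φR_n = 0.90 × 36 × 4.3945 = 142.4 kips.
Block shear: shear path 2×[1.4375+1×3.3125] = 2×4.75 in, A_gv = 2.9688, A_nv = 2×(4.75 − 1.5×1.1875)×0.3125 = 1.8555 in²; tension across gage: (5.375 − 2×1.1875)×0.3125 = 0.9375 in². R_n = min(0.6×58×1.8555, 0.6×36×2.9688) + 1.0×58×0.9375 = min(64.571, 64.126) + 54.375 = 118.5 kips. φR_n = 0.75 × 118.5 = 88.9 kips.
Governing: min(381.7, 140.7, 142.4, 88.9) = 88.9 kips → block shear.

88.9 kips (block shear governs)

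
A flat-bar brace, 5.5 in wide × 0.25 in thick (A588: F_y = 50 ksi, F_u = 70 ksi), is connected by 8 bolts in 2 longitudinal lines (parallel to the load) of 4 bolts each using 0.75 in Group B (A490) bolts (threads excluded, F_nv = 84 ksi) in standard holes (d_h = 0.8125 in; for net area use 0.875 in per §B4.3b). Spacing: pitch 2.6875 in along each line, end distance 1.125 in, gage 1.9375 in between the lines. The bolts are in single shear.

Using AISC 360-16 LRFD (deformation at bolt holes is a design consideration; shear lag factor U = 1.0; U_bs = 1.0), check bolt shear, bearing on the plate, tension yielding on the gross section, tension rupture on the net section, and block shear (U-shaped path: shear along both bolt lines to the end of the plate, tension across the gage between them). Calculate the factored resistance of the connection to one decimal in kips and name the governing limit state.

Bolt shear: A_b = π(0.75)²/4 = 0.44179 in². φR_n = 0.75 × 84 × 0.44179 × 8 × 1 = 222.7 kips.
Bearing (0.25 in plate, F_u = 70 ksi): end bolts L_c = 1.125 − 0.8125/2 = 0.71875, R_n = min(1.2×0.71875×0.25×70, 2.4×0.75×0.25×70) = 15.094 kips/bolt; interior L_c = 2.6875 − 0.8125 = 1.875, R_n = 31.5 kips/bolt. φR_n = 0.75 × (2×15.094 + 6×31.5) = 164.4 kips.
Tension yield (gross): A_g = 5.5×0.25 = 1.375 in². φR_n = 0.90 × 50 × 1.375 = 61.9 kips.
Tension rupture (net): A_n = (5.5 − 2×0.875)×0.25 = 0.9375 in² (U = 1.0, A_e = A_n). φR_n = 0.75 × 70 × 0.9375 = 49.2 kips.
Block shear: shear path 2×[1.125+3×2.6875] = 2×9.1875 in, A_gv = 4.5938, A_nv = 2×(9.1875 − 3.5×0.875)×0.25 = 3.0625 in²; tension across gage: (1.9375 − 1×0.875)×0.25 = 0.26563 in². R_n = min(0.6×70×3.0625, 0.6×50×4.5938) + 1.0×70×0.26563 = min(128.63, 137.81) + 18.594 = 147.22 kips. φR_n = 0.75 × 147.22 = 110.4 kips.
Governing: min(222.7, 164.4, 61.9, 49.2, 110.4) = 49.2 kips → net-section rupture.

49.2 kips (net-section rupture governs)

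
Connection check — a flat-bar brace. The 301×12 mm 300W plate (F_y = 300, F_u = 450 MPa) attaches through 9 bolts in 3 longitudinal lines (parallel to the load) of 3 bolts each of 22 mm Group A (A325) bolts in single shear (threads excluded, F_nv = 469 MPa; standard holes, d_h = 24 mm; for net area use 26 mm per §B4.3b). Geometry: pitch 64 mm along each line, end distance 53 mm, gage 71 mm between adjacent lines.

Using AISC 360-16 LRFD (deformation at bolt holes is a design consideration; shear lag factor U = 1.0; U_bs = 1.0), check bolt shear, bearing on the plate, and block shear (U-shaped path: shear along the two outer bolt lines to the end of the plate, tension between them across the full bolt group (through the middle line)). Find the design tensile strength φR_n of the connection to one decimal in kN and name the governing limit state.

Bolt shear: A_b = π(22)²/4 = 380.13 mm². φR_n = 0.75 × 469 × 380.13 × 9 × 1 = 1203.4 kN.
Bearing (12 mm plate, F_u = 450 MPa): end bolts L_c = 53 − 24/2 = 41, R_n = min(1.2×41×12×450, 2.4×22×12×450) = 265.68 kN/bolt; interior L_c = 64 − 24 = 40, R_n = 259.2 kN/bolt. φR_n = 0.75 × (3×265.68 + 6×259.2) = 1764.2 kN.
Block shear: shear path 2×[53+2×64] = 2×181 mm, A_gv = 4344, A_nv = 2×(181 − 2.5×26)×12 = 2784 mm²; tension across gage: (142 − 2×26)×12 = 1080 mm². R_n = min(0.6×450×2784, 0.6×300×4344) + 1.0×450×1080 = min(751.68, 781.92) + 486 = 1237.7 kN. φR_n = 0.75 × 1237.7 = 928.3 kN.
Governing: min(1203.4, 1764.2, 928.3) = 928.3 kN → block shear.

928.3 kN (block shear governs)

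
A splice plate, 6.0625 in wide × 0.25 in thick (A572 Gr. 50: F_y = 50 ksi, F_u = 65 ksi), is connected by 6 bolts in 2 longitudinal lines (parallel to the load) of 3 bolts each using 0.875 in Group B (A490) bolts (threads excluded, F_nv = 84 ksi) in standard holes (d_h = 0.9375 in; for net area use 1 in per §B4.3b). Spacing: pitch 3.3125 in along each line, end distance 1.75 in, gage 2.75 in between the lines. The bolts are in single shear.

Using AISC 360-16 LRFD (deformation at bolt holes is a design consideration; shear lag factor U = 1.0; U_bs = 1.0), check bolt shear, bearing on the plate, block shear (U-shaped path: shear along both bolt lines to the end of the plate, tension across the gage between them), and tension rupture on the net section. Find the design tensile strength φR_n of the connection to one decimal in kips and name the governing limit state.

Bolt shear: A_b = π(0.875)²/4 = 0.60132 in². φR_n = 0.75 × 84 × 0.60132 × 6 × 1 = 227.3 kips.
Bearing (0.25 in plate, F_u = 65 ksi): end bolts L_c = 1.75 − 0.9375/2 = 1.28125, R_n = min(1.2×1.28125×0.25×65, 2.4×0.875×0.25×65) = 24.984 kips/bolt; interior L_c = 3.3125 − 0.9375 = 2.375, R_n = 34.125 kips/bolt. φR_n = 0.75 × (2×24.984 + 4×34.125) = 139.9 kips.
Block shear: shear path 2×[1.75+2×3.3125] = 2×8.375 in, A_gv = 4.1875, A_nv = 2×(8.375 − 2.5×1)×0.25 = 2.9375 in²; tension across gage: (2.75 − 1×1)×0.25 = 0.4375 in². R_n = min(0.6×65×2.9375, 0.6×50×4.1875) + 1.0×65×0.4375 = min(114.56, 125.63) + 28.438 = 143 kips. φR_n = 0.75 × 143 = 107.3 kips.
Tension rupture (net): A_n = (6.0625 − 2×1)×0.25 = 1.0156 in² (U = 1.0, A_e = A_n). φR_n = 0.75 × 65 × 1.0156 = 49.5 kips.
Governing: min(227.3, 139.9, 107.3, 49.5) = 49.5 kips → net-section rupture.

49.5 kips (net-section rupture governs)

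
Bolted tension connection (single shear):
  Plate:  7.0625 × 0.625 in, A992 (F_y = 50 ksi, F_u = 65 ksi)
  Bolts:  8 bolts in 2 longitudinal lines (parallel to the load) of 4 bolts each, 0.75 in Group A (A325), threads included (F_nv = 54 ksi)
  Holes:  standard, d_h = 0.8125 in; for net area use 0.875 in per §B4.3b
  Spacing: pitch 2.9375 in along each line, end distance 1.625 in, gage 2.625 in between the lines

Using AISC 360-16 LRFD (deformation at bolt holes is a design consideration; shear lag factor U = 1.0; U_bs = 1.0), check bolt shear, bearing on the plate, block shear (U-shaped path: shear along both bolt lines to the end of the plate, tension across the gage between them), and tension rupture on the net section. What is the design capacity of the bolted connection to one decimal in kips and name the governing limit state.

143.1 kips (bolt shear governs)

Bolt shear: A_b = π(0.75)²/4 = 0.44179 in². φR_n = 0.75 × 54 × 0.44179 × 8 × 1 = 143.1 kips.
Bearing (0.625 in plate, F_u = 65 ksi): end bolts L_c = 1.625 − 0.8125/2 = 1.21875, R_n = min(1.2×1.21875×0.625×65, 2.4×0.75×0.625×65) = 59.414 kips/bolt; interior L_c = 2.9375 − 0.8125 = 2.125, R_n = 73.125 kips/bolt. φR_n = 0.75 × (2×59.414 + 6×73.125) = 418.2 kips.
Block shear: shear path 2×[1.625+3×2.9375] = 2×10.4375 in, A_gv = 13.047, A_nv = 2×(10.4375 − 3.5×0.875)×0.625 = 9.2188 in²; tension across gage: (2.625 − 1×0.875)×0.625 = 1.0938 in². R_n = min(0.6×65×9.2188, 0.6×50×13.047) + 1.0×65×1.0938 = min(359.53, 391.41) + 71.097 = 430.63 kips. φR_n = 0.75 × 430.63 = 323.0 kips.
Tension rupture (net): A_n = (7.0625 − 2×0.875)×0.625 = 3.3203 in² (U = 1.0, A_e = A_n). φR_n = 0.75 × 65 × 3.3203 = 161.9 kips.
Governing: min(143.1, 418.2, 323.0, 161.9) = 143.1 kips → bolt shear.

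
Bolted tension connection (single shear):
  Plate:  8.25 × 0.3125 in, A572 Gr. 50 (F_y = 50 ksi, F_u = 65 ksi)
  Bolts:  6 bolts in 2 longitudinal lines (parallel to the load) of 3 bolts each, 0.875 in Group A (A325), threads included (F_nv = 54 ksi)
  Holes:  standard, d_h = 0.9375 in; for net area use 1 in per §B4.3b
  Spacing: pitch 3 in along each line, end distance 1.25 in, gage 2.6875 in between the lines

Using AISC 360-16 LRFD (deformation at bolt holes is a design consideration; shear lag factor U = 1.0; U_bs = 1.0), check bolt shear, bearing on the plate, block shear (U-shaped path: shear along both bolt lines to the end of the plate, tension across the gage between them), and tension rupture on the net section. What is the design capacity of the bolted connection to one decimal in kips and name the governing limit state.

95.2 kips (net-section rupture governs)

Bolt shear: A_b = π(0.875)²/4 = 0.60132 in². φR_n = 0.75 × 54 × 0.60132 × 6 × 1 = 146.1 kips.
Bearing (0.3125 in plate, F_u = 65 ksi): end bolts L_c = 1.25 − 0.9375/2 = 0.78125, R_n = min(1.2×0.78125×0.3125×65, 2.4×0.875×0.3125×65) = 19.043 kips/bolt; interior L_c = 3 − 0.9375 = 2.0625, R_n = 42.656 kips/bolt. φR_n = 0.75 × (2×19.043 + 4×42.656) = 156.5 kips.
Block shear: shear path 2×[1.25+2×3] = 2×7.25 in, A_gv = 4.5313, A_nv = 2×(7.25 − 2.5×1)×0.3125 = 2.9688 in²; tension across gage: (2.6875 − 1×1)×0.3125 = 0.52734 in². R_n = min(0.6×65×2.9688, 0.6×50×4.5313) + 1.0×65×0.52734 = min(115.78, 135.94) + 34.277 = 150.06 kips. φR_n = 0.75 × 150.06 = 112.5 kips.
Tension rupture (net): A_n = (8.25 − 2×1)×0.3125 = 1.9531 in² (U = 1.0, A_e = A_n). φR_n = 0.75 × 65 × 1.9531 = 95.2 kips.
Governing: min(146.1, 156.5, 112.5, 95.2) = 95.2 kips → net-section rupture.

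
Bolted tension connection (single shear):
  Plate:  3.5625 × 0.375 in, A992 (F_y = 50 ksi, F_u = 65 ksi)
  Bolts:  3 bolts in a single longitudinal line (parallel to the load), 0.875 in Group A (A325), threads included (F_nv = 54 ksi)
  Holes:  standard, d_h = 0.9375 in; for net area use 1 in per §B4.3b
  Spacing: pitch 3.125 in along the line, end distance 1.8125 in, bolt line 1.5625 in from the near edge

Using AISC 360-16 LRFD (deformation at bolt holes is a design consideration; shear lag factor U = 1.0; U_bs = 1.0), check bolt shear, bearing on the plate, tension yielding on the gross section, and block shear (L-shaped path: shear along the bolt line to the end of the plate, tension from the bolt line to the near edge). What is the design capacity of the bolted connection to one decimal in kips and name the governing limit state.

60.1 kips (gross-section yield governs)

Bolt shear: A_b = π(0.875)²/4 = 0.60132 in². φR_n = 0.75 × 54 × 0.60132 × 3 × 1 = 73.1 kips.
Bearing (0.375 in plate, F_u = 65 ksi): end bolts L_c = 1.8125 − 0.9375/2 = 1.34375, R_n = min(1.2×1.34375×0.375×65, 2.4×0.875×0.375×65) = 39.305 kips/bolt; interior L_c = 3.125 − 0.9375 = 2.1875, R_n = 51.188 kips/bolt. φR_n = 0.75 × (1×39.305 + 2×51.188) = 106.3 kips.
Tension yield (gross): A_g = 3.5625×0.375 = 1.3359 in². φR_n = 0.90 × 50 × 1.3359 = 60.1 kips.
Block shear: shear path 1×[1.8125+2×3.125] = 1×8.0625 in, A_gv = 3.0234, A_nv = 1×(8.0625 − 2.5×1)×0.375 = 2.0859 in²; tension to near edge: (1.5625 − 0.5×1)×0.375 = 0.39844 in². R_n = min(0.6×65×2.0859, 0.6×50×3.0234) + 1.0×65×0.39844 = min(81.35, 90.702) + 25.899 = 107.25 kips. φR_n = 0.75 × 107.25 = 80.4 kips.
Governing: min(73.1, 106.3, 60.1, 80.4) = 60.1 kips → gross-section yield.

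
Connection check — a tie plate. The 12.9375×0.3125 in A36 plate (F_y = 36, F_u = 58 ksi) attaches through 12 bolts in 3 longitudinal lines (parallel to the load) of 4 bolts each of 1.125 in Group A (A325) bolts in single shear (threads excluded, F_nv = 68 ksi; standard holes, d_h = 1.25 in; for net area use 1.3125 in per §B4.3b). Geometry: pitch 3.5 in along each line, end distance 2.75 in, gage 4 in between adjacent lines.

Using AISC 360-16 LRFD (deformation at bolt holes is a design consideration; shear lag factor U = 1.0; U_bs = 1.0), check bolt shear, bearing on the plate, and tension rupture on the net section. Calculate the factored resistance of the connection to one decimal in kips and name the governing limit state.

122.3 kips (net-section rupture governs)

Bolt shear: A_b = π(1.125)²/4 = 0.99402 in². φR_n = 0.75 × 68 × 0.99402 × 12 × 1 = 608.3 kips.
Bearing (0.3125 in plate, F_u = 58 ksi): end bolts L_c = 2.75 − 1.25/2 = 2.125, R_n = min(1.2×2.125×0.3125×58, 2.4×1.125×0.3125×58) = 46.219 kips/bolt; interior L_c = 3.5 − 1.25 = 2.25, R_n = 48.938 kips/bolt. φR_n = 0.75 × (3×46.219 + 9×48.938) = 434.3 kips.
Tension rupture (net): A_n = (12.9375 − 3×1.3125)×0.3125 = 2.8125 in² (U = 1.0, A_e = A_n). φR_n = 0.75 × 58 × 2.8125 = 122.3 kips.
Governing: min(608.3, 434.3, 122.3) = 122.3 kips → net-section rupture.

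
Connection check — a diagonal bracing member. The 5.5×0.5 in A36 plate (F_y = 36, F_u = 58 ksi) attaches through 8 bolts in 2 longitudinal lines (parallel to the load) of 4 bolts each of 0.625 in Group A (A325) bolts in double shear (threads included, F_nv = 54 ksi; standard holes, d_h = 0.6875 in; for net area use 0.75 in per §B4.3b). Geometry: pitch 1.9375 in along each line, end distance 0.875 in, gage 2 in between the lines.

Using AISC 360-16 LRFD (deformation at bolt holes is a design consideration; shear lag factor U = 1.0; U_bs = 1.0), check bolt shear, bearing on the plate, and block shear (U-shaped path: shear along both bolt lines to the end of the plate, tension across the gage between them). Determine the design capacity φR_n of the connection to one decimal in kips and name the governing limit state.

133.2 kips (block shear governs)

Bolt shear: A_b = π(0.625)²/4 = 0.3068 in². φR_n = 0.75 × 54 × 0.3068 × 8 × 2 = 198.8 kips.
Bearing (0.5 in plate, F_u = 58 ksi): end bolts L_c = 0.875 − 0.6875/2 = 0.53125, R_n = min(1.2×0.53125×0.5×58, 2.4×0.625×0.5×58) = 18.488 kips/bolt; interior L_c = 1.9375 − 0.6875 = 1.25, R_n = 43.5 kips/bolt. φR_n = 0.75 × (2×18.488 + 6×43.5) = 223.5 kips.
Block shear: shear path 2×[0.875+3×1.9375] = 2×6.6875 in, A_gv = 6.6875, A_nv = 2×(6.6875 − 3.5×0.75)×0.5 = 4.0625 in²; tension across gage: (2 − 1×0.75)×0.5 = 0.625 in². R_n = min(0.6×58×4.0625, 0.6×36×6.6875) + 1.0×58×0.625 = min(141.38, 144.45) + 36.25 = 177.63 kips. φR_n = 0.75 × 177.63 = 133.2 kips.
Governing: min(198.8, 223.5, 133.2) = 133.2 kips → block shear.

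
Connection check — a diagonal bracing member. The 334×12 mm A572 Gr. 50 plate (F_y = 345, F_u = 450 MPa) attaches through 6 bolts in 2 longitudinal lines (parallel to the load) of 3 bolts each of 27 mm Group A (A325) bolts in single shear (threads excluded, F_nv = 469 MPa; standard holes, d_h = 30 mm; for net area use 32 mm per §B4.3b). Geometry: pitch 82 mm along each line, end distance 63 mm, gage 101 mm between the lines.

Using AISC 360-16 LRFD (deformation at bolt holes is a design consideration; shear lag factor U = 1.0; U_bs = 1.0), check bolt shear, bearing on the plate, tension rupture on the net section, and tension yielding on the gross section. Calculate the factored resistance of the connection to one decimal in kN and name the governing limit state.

Bolt shear: A_b = π(27)²/4 = 572.56 mm². φR_n = 0.75 × 469 × 572.56 × 6 × 1 = 1208.4 kN.
Bearing (12 mm plate, F_u = 450 MPa): end bolts L_c = 63 − 30/2 = 48, R_n = min(1.2×48×12×450, 2.4×27×12×450) = 311.04 kN/bolt; interior L_c = 82 − 30 = 52, R_n = 336.96 kN/bolt. φR_n = 0.75 × (2×311.04 + 4×336.96) = 1477.4 kN.
Tension rupture (net): A_n = (334 − 2×32)×12 = 3240 mm² (U = 1.0, A_e = A_n). φR_n = 0.75 × 450 × 3240 = 1093.5 kN.
Tension yield (gross): A_g = 334×12 = 4008 mm². φR_n = 0.90 × 345 × 4008 = 1244.5 kN.
Governing: min(1208.4, 1477.4, 1093.5, 1244.5) = 1093.5 kN → net-section rupture.

1093.5 kN (net-section rupture governs)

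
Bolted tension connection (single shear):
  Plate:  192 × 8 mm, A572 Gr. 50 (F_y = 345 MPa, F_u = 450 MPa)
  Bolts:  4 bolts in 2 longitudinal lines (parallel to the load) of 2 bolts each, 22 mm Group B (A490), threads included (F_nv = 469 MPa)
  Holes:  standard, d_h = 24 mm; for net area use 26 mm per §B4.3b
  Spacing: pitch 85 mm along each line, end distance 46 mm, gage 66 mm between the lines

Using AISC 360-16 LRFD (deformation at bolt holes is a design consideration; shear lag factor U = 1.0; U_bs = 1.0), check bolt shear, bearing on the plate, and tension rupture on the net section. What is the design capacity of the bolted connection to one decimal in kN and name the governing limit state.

378.0 kN (net-section rupture governs)

Bolt shear: A_b = π(22)²/4 = 380.13 mm². φR_n = 0.75 × 469 × 380.13 × 4 × 1 = 534.8 kN.
Bearing (8 mm plate, F_u = 450 MPa): end bolts L_c = 46 − 24/2 = 34, R_n = min(1.2×34×8×450, 2.4×22×8×450) = 146.88 kN/bolt; interior L_c = 85 − 24 = 61, R_n = 190.08 kN/bolt. φR_n = 0.75 × (2×146.88 + 2×190.08) = 505.4 kN.
Tension rupture (net): A_n = (192 − 2×26)×8 = 1120 mm² (U = 1.0, A_e = A_n). φR_n = 0.75 × 450 × 1120 = 378.0 kN.
Governing: min(534.8, 505.4, 378.0) = 378.0 kN → net-section rupture.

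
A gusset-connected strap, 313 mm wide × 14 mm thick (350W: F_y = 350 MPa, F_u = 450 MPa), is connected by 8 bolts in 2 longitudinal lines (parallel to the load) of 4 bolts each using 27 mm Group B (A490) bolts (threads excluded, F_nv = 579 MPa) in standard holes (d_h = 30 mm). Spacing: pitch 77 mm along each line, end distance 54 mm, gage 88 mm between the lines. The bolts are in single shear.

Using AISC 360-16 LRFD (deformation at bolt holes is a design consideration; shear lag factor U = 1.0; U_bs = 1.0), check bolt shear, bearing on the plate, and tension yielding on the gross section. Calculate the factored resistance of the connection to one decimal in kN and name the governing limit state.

Bolt shear: A_b = π(27)²/4 = 572.56 mm². φR_n = 0.75 × 579 × 572.56 × 8 × 1 = 1989.1 kN.
Bearing (14 mm plate, F_u = 450 MPa): end bolts L_c = 54 − 30/2 = 39, R_n = min(1.2×39×14×450, 2.4×27×14×450) = 294.84 kN/bolt; interior L_c = 77 − 30 = 47, R_n = 355.32 kN/bolt. φR_n = 0.75 × (2×294.84 + 6×355.32) = 2041.2 kN.
Tension yield (gross): A_g = 313×14 = 4382 mm². φR_n = 0.90 × 350 × 4382 = 1380.3 kN.
Governing: min(1989.1, 2041.2, 1380.3) = 1380.3 kN → gross-section yield.

1380.3 kN (gross-section yield governs)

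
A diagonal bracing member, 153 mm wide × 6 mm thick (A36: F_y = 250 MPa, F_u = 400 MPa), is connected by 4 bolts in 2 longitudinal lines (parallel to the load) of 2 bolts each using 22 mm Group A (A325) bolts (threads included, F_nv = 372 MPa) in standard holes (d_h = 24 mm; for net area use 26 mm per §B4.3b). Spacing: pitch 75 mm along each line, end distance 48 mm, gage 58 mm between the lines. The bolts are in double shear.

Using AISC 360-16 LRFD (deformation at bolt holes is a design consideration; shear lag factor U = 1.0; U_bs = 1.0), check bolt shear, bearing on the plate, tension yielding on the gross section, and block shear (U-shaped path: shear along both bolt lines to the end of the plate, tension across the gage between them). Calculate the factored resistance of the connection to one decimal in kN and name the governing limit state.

Bolt shear: A_b = π(22)²/4 = 380.13 mm². φR_n = 0.75 × 372 × 380.13 × 4 × 2 = 848.5 kN.
Bearing (6 mm plate, F_u = 400 MPa): end bolts L_c = 48 − 24/2 = 36, R_n = min(1.2×36×6×400, 2.4×22×6×400) = 103.68 kN/bolt; interior L_c = 75 − 24 = 51, R_n = 126.72 kN/bolt. φR_n = 0.75 × (2×103.68 + 2×126.72) = 345.6 kN.
Tension yield (gross): A_g = 153×6 = 918 mm². φR_n = 0.90 × 250 × 918 = 206.6 kN.
Block shear: shear path 2×[48+1×75] = 2×123 mm, A_gv = 1476, A_nv = 2×(123 − 1.5×26)×6 = 1008 mm²; tension across gage: (58 − 1×26)×6 = 192 mm². R_n = min(0.6×400×1008, 0.6×250×1476) + 1.0×400×192 = min(241.92, 221.4) + 76.8 = 298.2 kN. φR_n = 0.75 × 298.2 = 223.7 kN.
Governing: min(848.5, 345.6, 206.6, 223.7) = 206.6 kN → gross-section yield.

206.6 kN (gross-section yield governs)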